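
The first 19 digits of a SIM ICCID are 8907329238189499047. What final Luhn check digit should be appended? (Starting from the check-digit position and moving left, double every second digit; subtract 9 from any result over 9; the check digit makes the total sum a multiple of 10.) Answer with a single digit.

4

Partial digits right→left: 7 4 0 9 9 4 9 8 1 8 3 2 9 2 3 7 0 9 8
Double every second digit counting from the check-digit position (so the 1st, 3rd, 5th, ... of the partial from the right).
  doubled (with −9 where >9): 5 0 9 9 2 6 9 6 0 7 → sum 53
  kept as-is: 4 9 4 8 8 2 2 7 9 → sum 53
Total = 53 + 53 = 106.
Check digit = (10 − (106 mod 10)) mod 10 = 4.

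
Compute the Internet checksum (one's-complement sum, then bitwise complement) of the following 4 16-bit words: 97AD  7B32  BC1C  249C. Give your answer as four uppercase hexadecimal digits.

One's-complement addition (fold any carry out of bit 15 back into bit 0):
  0x97AD + 0x7B32 = 0x112DF → wrap carry → 0x12E0
  0x12E0 + 0xBC1C = 0x0CEFC
  0xCEFC + 0x249C = 0x0F398
One's-complement sum = 0xF398.
Checksum = ~0xF398 & 0xFFFF = 0x0C67.

0C67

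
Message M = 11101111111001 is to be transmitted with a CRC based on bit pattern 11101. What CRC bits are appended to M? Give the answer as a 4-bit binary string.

1000

Append 4 zeros: 111011111110010000. Divide by 11101 (XOR where the leading bit is 1):
  pos 0: 11101 XOR 11101 = 00000
  pos 5: 11111 XOR 11101 = 00010
  pos 8: 10100 XOR 11101 = 01001
  pos 9: 10011 XOR 11101 = 01110
  pos 10: 11100 XOR 11101 = 00001
Remainder (last 4 bits) = 1000. This is the CRC / FCS.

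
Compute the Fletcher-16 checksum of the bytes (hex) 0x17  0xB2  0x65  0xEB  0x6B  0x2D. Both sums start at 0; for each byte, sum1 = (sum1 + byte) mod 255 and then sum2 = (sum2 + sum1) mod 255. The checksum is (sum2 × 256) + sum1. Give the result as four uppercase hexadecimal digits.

65B3

Running sums (mod 255):
  after byte 0 (0x17): sum1=23, sum2=23
  after byte 1 (0xB2): sum1=201, sum2=224
  after byte 2 (0x65): sum1=47, sum2=16
  after byte 3 (0xEB): sum1=27, sum2=43
  after byte 4 (0x6B): sum1=134, sum2=177
  after byte 5 (0x2D): sum1=179, sum2=101
Checksum = sum2·256 + sum1 = 101·256 + 179 = 26035 = 0x65B3.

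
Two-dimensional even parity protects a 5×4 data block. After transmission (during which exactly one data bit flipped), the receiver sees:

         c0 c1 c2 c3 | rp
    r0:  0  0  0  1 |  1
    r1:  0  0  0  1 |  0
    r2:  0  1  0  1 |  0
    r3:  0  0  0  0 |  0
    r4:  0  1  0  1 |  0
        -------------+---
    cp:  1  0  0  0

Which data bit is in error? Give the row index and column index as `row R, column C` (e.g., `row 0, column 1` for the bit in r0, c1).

Recompute each row's even parity and compare to rp:
  r0: data parity 1, sent rp 1 → ok
  r1: data parity 1, sent rp 0 → mismatch
  r2: data parity 0, sent rp 0 → ok
  r3: data parity 0, sent rp 0 → ok
  r4: data parity 0, sent rp 0 → ok
Recompute each column's even parity and compare to cp:
  c0: data parity 0, sent cp 1 → mismatch
  c1: data parity 0, sent cp 0 → ok
  c2: data parity 0, sent cp 0 → ok
  c3: data parity 0, sent cp 0 → ok
Exactly one row (r1) and one column (c0) fail → the flipped bit is at their intersection.

row 1, column 0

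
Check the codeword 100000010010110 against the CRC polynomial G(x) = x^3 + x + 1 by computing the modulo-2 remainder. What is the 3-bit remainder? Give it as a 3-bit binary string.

000

Modulo-2 division of 100000010010110 by 1011:
  pos 0: 1000 XOR 1011 = 0011
  pos 2: 1100 XOR 1011 = 0111
  pos 3: 1110 XOR 1011 = 0101
  pos 4: 1011 XOR 1011 = 0000
  pos 10: 1011 XOR 1011 = 0000
Remainder = 000 (zero — the frame passes the CRC check).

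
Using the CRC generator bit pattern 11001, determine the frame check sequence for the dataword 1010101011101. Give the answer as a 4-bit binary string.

1000

Append 4 zeros: 10101010111010000. Divide by 11001 (XOR where the leading bit is 1):
  pos 0: 10101 XOR 11001 = 01100
  pos 1: 11000 XOR 11001 = 00001
  pos 5: 11011 XOR 11001 = 00010
  pos 8: 10101 XOR 11001 = 01100
  pos 9: 11000 XOR 11001 = 00001
Remainder (last 4 bits) = 1000. This is the CRC / FCS.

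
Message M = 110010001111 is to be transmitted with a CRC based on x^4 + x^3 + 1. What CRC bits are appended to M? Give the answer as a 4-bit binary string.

Append 4 zeros: 1100100011110000. Divide by 11001 (XOR where the leading bit is 1):
  pos 0: 11001 XOR 11001 = 00000
  pos 8: 11110 XOR 11001 = 00111
  pos 10: 11100 XOR 11001 = 00101
Remainder (last 4 bits) = 1010. This is the CRC / FCS.

1010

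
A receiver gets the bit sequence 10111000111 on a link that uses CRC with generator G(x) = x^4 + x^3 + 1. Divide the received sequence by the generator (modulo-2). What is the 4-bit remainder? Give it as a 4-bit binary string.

Modulo-2 division of 10111000111 by 11001:
  pos 0: 10111 XOR 11001 = 01110
  pos 1: 11100 XOR 11001 = 00101
  pos 3: 10100 XOR 11001 = 01101
  pos 4: 11011 XOR 11001 = 00010
Remainder = 1011 (nonzero — an error is detected).

1011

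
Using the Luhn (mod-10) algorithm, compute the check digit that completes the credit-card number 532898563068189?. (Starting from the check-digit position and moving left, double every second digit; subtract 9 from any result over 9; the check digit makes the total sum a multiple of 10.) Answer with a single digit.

Partial digits right→left: 9 8 1 8 6 0 3 6 5 8 9 8 2 3 5
Double every second digit counting from the check-digit position (so the 1st, 3rd, 5th, ... of the partial from the right).
  doubled (with −9 where >9): 9 2 3 6 1 9 4 1 → sum 35
  kept as-is: 8 8 0 6 8 8 3 → sum 41
Total = 35 + 41 = 76.
Check digit = (10 − (76 mod 10)) mod 10 = 4.

4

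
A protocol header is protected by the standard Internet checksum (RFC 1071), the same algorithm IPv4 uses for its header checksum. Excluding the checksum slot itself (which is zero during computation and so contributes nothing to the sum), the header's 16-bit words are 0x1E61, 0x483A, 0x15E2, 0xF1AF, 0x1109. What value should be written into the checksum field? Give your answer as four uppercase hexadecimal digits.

80C9

One's-complement addition (fold any carry out of bit 15 back into bit 0):
  0x1E61 + 0x483A = 0x0669B
  0x669B + 0x15E2 = 0x07C7D
  0x7C7D + 0xF1AF = 0x16E2C → wrap carry → 0x6E2D
  0x6E2D + 0x1109 = 0x07F36
One's-complement sum = 0x7F36.
Checksum = ~0x7F36 & 0xFFFF = 0x80C9.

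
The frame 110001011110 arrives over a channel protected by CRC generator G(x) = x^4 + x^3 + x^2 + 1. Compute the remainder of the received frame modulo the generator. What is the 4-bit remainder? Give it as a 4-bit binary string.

1000

Modulo-2 division of 110001011110 by 11101:
  pos 0: 11000 XOR 11101 = 00101
  pos 2: 10110 XOR 11101 = 01011
  pos 3: 10111 XOR 11101 = 01010
  pos 4: 10101 XOR 11101 = 01000
  pos 5: 10001 XOR 11101 = 01100
  pos 6: 11001 XOR 11101 = 00100
Remainder = 1000 (nonzero — an error is detected).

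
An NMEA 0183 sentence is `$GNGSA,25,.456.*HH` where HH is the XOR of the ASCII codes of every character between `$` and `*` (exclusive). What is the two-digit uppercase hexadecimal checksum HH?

XOR the ASCII codes of the payload characters:
  'G' = 0x47 → acc = 0x47
  'N' = 0x4E → acc = 0x09
  'G' = 0x47 → acc = 0x4E
  'S' = 0x53 → acc = 0x1D
  'A' = 0x41 → acc = 0x5C
  ',' = 0x2C → acc = 0x70
  '2' = 0x32 → acc = 0x42
  '5' = 0x35 → acc = 0x77
  ',' = 0x2C → acc = 0x5B
  '.' = 0x2E → acc = 0x75
  '4' = 0x34 → acc = 0x41
  '5' = 0x35 → acc = 0x74
  '6' = 0x36 → acc = 0x42
  '.' = 0x2E → acc = 0x6C
Checksum = 0x6C.

6C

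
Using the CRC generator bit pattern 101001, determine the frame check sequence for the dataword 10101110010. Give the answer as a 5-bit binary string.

00000

Append 5 zeros: 1010111001000000. Divide by 101001 (XOR where the leading bit is 1):
  pos 0: 101011 XOR 101001 = 000010
  pos 4: 101001 XOR 101001 = 000000
Remainder (last 5 bits) = 00000. This is the CRC / FCS.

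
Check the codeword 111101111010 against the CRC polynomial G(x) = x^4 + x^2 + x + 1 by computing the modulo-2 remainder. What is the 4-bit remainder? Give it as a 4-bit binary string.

Modulo-2 division of 111101111010 by 10111:
  pos 0: 11110 XOR 10111 = 01001
  pos 1: 10011 XOR 10111 = 00100
  pos 3: 10011 XOR 10111 = 00100
  pos 5: 10010 XOR 10111 = 00101
  pos 7: 10110 XOR 10111 = 00001
Remainder = 0001 (nonzero — an error is detected).

0001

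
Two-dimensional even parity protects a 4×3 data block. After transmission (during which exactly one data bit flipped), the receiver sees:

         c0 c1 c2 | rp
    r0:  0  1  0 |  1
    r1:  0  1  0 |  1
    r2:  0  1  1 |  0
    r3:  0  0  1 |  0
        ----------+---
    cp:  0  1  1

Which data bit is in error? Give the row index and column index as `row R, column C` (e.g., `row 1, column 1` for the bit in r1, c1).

Recompute each row's even parity and compare to rp:
  r0: data parity 1, sent rp 1 → ok
  r1: data parity 1, sent rp 1 → ok
  r2: data parity 0, sent rp 0 → ok
  r3: data parity 1, sent rp 0 → mismatch
Recompute each column's even parity and compare to cp:
  c0: data parity 0, sent cp 0 → ok
  c1: data parity 1, sent cp 1 → ok
  c2: data parity 0, sent cp 1 → mismatch
Exactly one row (r3) and one column (c2) fail → the flipped bit is at their intersection.

row 3, column 2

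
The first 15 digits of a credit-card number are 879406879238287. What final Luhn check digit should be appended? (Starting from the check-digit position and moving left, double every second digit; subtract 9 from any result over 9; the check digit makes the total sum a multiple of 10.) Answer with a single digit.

Partial digits right→left: 7 8 2 8 3 2 9 7 8 6 0 4 9 7 8
Double every second digit counting from the check-digit position (so the 1st, 3rd, 5th, ... of the partial from the right).
  doubled (with −9 where >9): 5 4 6 9 7 0 9 7 → sum 47
  kept as-is: 8 8 2 7 6 4 7 → sum 42
Total = 47 + 42 = 89.
Check digit = (10 − (89 mod 10)) mod 10 = 1.

1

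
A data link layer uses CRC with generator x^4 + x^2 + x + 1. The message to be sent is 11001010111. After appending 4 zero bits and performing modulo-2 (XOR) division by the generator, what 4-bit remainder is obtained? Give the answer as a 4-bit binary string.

0010

Append 4 zeros: 110010101110000. Divide by 10111 (XOR where the leading bit is 1):
  pos 0: 11001 XOR 10111 = 01110
  pos 1: 11100 XOR 10111 = 01011
  pos 2: 10111 XOR 10111 = 00000
  pos 8: 11100 XOR 10111 = 01011
  pos 9: 10110 XOR 10111 = 00001
Remainder (last 4 bits) = 0010. This is the CRC / FCS.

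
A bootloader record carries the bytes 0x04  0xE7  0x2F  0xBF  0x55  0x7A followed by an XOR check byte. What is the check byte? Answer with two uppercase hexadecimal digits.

5C

XOR the bytes together:
  start with 0x04
  0x04 ⊕ 0xE7 = 0xE3
  0xE3 ⊕ 0x2F = 0xCC
  0xCC ⊕ 0xBF = 0x73
  0x73 ⊕ 0x55 = 0x26
  0x26 ⊕ 0x7A = 0x5C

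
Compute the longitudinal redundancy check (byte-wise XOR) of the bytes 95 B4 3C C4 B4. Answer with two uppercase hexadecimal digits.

6D

XOR the bytes together:
  start with 0x95
  0x95 ⊕ 0xB4 = 0x21
  0x21 ⊕ 0x3C = 0x1D
  0x1D ⊕ 0xC4 = 0xD9
  0xD9 ⊕ 0xB4 = 0x6D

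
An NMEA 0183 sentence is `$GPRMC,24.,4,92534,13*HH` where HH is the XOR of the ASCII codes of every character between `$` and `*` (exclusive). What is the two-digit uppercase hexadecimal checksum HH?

XOR the ASCII codes of the payload characters:
  'G' = 0x47 → acc = 0x47
  'P' = 0x50 → acc = 0x17
  'R' = 0x52 → acc = 0x45
  'M' = 0x4D → acc = 0x08
  'C' = 0x43 → acc = 0x4B
  ',' = 0x2C → acc = 0x67
  '2' = 0x32 → acc = 0x55
  '4' = 0x34 → acc = 0x61
  '.' = 0x2E → acc = 0x4F
  ',' = 0x2C → acc = 0x63
  '4' = 0x34 → acc = 0x57
  ',' = 0x2C → acc = 0x7B
  '9' = 0x39 → acc = 0x42
  '2' = 0x32 → acc = 0x70
  '5' = 0x35 → acc = 0x45
  '3' = 0x33 → acc = 0x76
  '4' = 0x34 → acc = 0x42
  ',' = 0x2C → acc = 0x6E
  '1' = 0x31 → acc = 0x5F
  '3' = 0x33 → acc = 0x6C
Checksum = 0x6C.

6C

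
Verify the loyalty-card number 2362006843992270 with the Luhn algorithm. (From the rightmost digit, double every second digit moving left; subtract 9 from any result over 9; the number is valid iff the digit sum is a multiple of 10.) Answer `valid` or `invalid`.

From the right, keep odd positions and double even positions (subtract 9 from any doubled value over 9):
  doubled (positions 2,4,...): 5 4 9 8 3 0 3 4 → sum 36
  kept (positions 1,3,...): 0 2 9 3 8 0 2 3 → sum 27
Total = 63.
63 mod 10 = 3, so the number is invalid.

invalid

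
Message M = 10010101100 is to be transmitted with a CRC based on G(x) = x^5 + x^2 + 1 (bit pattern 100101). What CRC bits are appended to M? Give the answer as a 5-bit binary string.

11001

Append 5 zeros: 1001010110000000. Divide by 100101 (XOR where the leading bit is 1):
  pos 0: 100101 XOR 100101 = 000000
  pos 7: 110000 XOR 100101 = 010101
  pos 8: 101010 XOR 100101 = 001111
  pos 10: 111100 XOR 100101 = 011001
Remainder (last 5 bits) = 11001. This is the CRC / FCS.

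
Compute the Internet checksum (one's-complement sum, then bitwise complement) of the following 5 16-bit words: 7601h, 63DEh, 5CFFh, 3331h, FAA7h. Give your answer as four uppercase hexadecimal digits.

One's-complement addition (fold any carry out of bit 15 back into bit 0):
  0x7601 + 0x63DE = 0x0D9DF
  0xD9DF + 0x5CFF = 0x136DE → wrap carry → 0x36DF
  0x36DF + 0x3331 = 0x06A10
  0x6A10 + 0xFAA7 = 0x164B7 → wrap carry → 0x64B8
One's-complement sum = 0x64B8.
Checksum = ~0x64B8 & 0xFFFF = 0x9B47.

9B47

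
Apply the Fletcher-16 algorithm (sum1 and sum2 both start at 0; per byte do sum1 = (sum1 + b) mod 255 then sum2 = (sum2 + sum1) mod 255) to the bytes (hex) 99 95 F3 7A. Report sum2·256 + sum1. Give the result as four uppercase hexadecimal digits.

899D

Running sums (mod 255):
  after byte 0 (99): sum1=153, sum2=153
  after byte 1 (95): sum1=47, sum2=200
  after byte 2 (F3): sum1=35, sum2=235
  after byte 3 (7A): sum1=157, sum2=137
Checksum = sum2·256 + sum1 = 137·256 + 157 = 35229 = 0x899D.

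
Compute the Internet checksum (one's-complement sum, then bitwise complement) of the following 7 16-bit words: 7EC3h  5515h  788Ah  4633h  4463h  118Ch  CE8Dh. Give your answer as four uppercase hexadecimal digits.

One's-complement addition (fold any carry out of bit 15 back into bit 0):
  0x7EC3 + 0x5515 = 0x0D3D8
  0xD3D8 + 0x788A = 0x14C62 → wrap carry → 0x4C63
  0x4C63 + 0x4633 = 0x09296
  0x9296 + 0x4463 = 0x0D6F9
  0xD6F9 + 0x118C = 0x0E885
  0xE885 + 0xCE8D = 0x1B712 → wrap carry → 0xB713
One's-complement sum = 0xB713.
Checksum = ~0xB713 & 0xFFFF = 0x48EC.

48EC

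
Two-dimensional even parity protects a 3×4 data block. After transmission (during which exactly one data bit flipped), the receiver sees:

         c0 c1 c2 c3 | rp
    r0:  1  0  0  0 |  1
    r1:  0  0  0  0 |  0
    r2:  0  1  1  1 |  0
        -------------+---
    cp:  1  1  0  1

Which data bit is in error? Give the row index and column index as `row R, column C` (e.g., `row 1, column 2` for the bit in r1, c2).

row 2, column 2

Recompute each row's even parity and compare to rp:
  r0: data parity 1, sent rp 1 → ok
  r1: data parity 0, sent rp 0 → ok
  r2: data parity 1, sent rp 0 → mismatch
Recompute each column's even parity and compare to cp:
  c0: data parity 1, sent cp 1 → ok
  c1: data parity 1, sent cp 1 → ok
  c2: data parity 1, sent cp 0 → mismatch
  c3: data parity 1, sent cp 1 → ok
Exactly one row (r2) and one column (c2) fail → the flipped bit is at their intersection.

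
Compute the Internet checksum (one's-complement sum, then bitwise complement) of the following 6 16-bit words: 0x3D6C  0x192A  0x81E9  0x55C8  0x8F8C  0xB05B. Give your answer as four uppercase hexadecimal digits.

One's-complement addition (fold any carry out of bit 15 back into bit 0):
  0x3D6C + 0x192A = 0x05696
  0x5696 + 0x81E9 = 0x0D87F
  0xD87F + 0x55C8 = 0x12E47 → wrap carry → 0x2E48
  0x2E48 + 0x8F8C = 0x0BDD4
  0xBDD4 + 0xB05B = 0x16E2F → wrap carry → 0x6E30
One's-complement sum = 0x6E30.
Checksum = ~0x6E30 & 0xFFFF = 0x91CF.

91CF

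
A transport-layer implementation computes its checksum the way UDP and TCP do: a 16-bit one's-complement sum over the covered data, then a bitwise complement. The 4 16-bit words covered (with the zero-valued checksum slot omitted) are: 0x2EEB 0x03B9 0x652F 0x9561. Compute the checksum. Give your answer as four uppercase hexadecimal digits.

One's-complement addition (fold any carry out of bit 15 back into bit 0):
  0x2EEB + 0x03B9 = 0x032A4
  0x32A4 + 0x652F = 0x097D3
  0x97D3 + 0x9561 = 0x12D34 → wrap carry → 0x2D35
One's-complement sum = 0x2D35.
Checksum = ~0x2D35 & 0xFFFF = 0xD2CA.

D2CA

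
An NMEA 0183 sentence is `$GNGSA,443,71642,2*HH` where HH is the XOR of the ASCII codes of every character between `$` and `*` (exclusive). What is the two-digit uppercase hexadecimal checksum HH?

47

XOR the ASCII codes of the payload characters:
  'G' = 0x47 → acc = 0x47
  'N' = 0x4E → acc = 0x09
  'G' = 0x47 → acc = 0x4E
  'S' = 0x53 → acc = 0x1D
  'A' = 0x41 → acc = 0x5C
  ',' = 0x2C → acc = 0x70
  '4' = 0x34 → acc = 0x44
  '4' = 0x34 → acc = 0x70
  '3' = 0x33 → acc = 0x43
  ',' = 0x2C → acc = 0x6F
  '7' = 0x37 → acc = 0x58
  '1' = 0x31 → acc = 0x69
  '6' = 0x36 → acc = 0x5F
  '4' = 0x34 → acc = 0x6B
  '2' = 0x32 → acc = 0x59
  ',' = 0x2C → acc = 0x75
  '2' = 0x32 → acc = 0x47
Checksum = 0x47.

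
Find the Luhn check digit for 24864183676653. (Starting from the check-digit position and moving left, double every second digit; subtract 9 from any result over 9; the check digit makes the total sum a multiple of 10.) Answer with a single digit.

8

Partial digits right→left: 3 5 6 6 7 6 3 8 1 4 6 8 4 2
Double every second digit counting from the check-digit position (so the 1st, 3rd, 5th, ... of the partial from the right).
  doubled (with −9 where >9): 6 3 5 6 2 3 8 → sum 33
  kept as-is: 5 6 6 8 4 8 2 → sum 39
Total = 33 + 39 = 72.
Check digit = (10 − (72 mod 10)) mod 10 = 8.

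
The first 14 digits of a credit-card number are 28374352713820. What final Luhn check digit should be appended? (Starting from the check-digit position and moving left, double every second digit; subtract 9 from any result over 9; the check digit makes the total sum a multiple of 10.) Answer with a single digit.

Partial digits right→left: 0 2 8 3 1 7 2 5 3 4 7 3 8 2
Double every second digit counting from the check-digit position (so the 1st, 3rd, 5th, ... of the partial from the right).
  doubled (with −9 where >9): 0 7 2 4 6 5 7 → sum 31
  kept as-is: 2 3 7 5 4 3 2 → sum 26
Total = 31 + 26 = 57.
Check digit = (10 − (57 mod 10)) mod 10 = 3.

3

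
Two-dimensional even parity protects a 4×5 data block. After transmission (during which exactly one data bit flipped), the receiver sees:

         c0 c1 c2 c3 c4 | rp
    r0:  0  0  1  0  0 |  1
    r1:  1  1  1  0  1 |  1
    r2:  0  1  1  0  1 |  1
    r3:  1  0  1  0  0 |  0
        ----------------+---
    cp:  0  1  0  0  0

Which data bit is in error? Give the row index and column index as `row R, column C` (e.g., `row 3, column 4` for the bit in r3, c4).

Recompute each row's even parity and compare to rp:
  r0: data parity 1, sent rp 1 → ok
  r1: data parity 0, sent rp 1 → mismatch
  r2: data parity 1, sent rp 1 → ok
  r3: data parity 0, sent rp 0 → ok
Recompute each column's even parity and compare to cp:
  c0: data parity 0, sent cp 0 → ok
  c1: data parity 0, sent cp 1 → mismatch
  c2: data parity 0, sent cp 0 → ok
  c3: data parity 0, sent cp 0 → ok
  c4: data parity 0, sent cp 0 → ok
Exactly one row (r1) and one column (c1) fail → the flipped bit is at their intersection.

row 1, column 1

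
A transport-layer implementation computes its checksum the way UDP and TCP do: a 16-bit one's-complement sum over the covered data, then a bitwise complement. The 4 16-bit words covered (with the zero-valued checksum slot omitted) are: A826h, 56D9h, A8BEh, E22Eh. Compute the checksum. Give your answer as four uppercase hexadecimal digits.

One's-complement addition (fold any carry out of bit 15 back into bit 0):
  0xA826 + 0x56D9 = 0x0FEFF
  0xFEFF + 0xA8BE = 0x1A7BD → wrap carry → 0xA7BE
  0xA7BE + 0xE22E = 0x189EC → wrap carry → 0x89ED
One's-complement sum = 0x89ED.
Checksum = ~0x89ED & 0xFFFF = 0x7612.

7612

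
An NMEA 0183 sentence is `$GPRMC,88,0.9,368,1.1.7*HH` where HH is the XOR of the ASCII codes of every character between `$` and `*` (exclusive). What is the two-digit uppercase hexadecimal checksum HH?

66

XOR the ASCII codes of the payload characters:
  'G' = 0x47 → acc = 0x47
  'P' = 0x50 → acc = 0x17
  'R' = 0x52 → acc = 0x45
  'M' = 0x4D → acc = 0x08
  'C' = 0x43 → acc = 0x4B
  ',' = 0x2C → acc = 0x67
  '8' = 0x38 → acc = 0x5F
  '8' = 0x38 → acc = 0x67
  ',' = 0x2C → acc = 0x4B
  '0' = 0x30 → acc = 0x7B
  '.' = 0x2E → acc = 0x55
  '9' = 0x39 → acc = 0x6C
  ',' = 0x2C → acc = 0x40
  '3' = 0x33 → acc = 0x73
  '6' = 0x36 → acc = 0x45
  '8' = 0x38 → acc = 0x7D
  ',' = 0x2C → acc = 0x51
  '1' = 0x31 → acc = 0x60
  '.' = 0x2E → acc = 0x4E
  '1' = 0x31 → acc = 0x7F
  '.' = 0x2E → acc = 0x51
  '7' = 0x37 → acc = 0x66
Checksum = 0x66.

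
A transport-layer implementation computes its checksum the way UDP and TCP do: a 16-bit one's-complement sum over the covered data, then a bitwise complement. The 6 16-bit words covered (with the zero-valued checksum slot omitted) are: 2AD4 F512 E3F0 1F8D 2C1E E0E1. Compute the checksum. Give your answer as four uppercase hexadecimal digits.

One's-complement addition (fold any carry out of bit 15 back into bit 0):
  0x2AD4 + 0xF512 = 0x11FE6 → wrap carry → 0x1FE7
  0x1FE7 + 0xE3F0 = 0x103D7 → wrap carry → 0x03D8
  0x03D8 + 0x1F8D = 0x02365
  0x2365 + 0x2C1E = 0x04F83
  0x4F83 + 0xE0E1 = 0x13064 → wrap carry → 0x3065
One's-complement sum = 0x3065.
Checksum = ~0x3065 & 0xFFFF = 0xCF9A.

CF9A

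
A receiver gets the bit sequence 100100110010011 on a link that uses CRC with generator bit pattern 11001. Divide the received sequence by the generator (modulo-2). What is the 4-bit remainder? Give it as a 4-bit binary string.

0010

Modulo-2 division of 100100110010011 by 11001:
  pos 0: 10010 XOR 11001 = 01011
  pos 1: 10110 XOR 11001 = 01111
  pos 2: 11111 XOR 11001 = 00110
  pos 4: 11010 XOR 11001 = 00011
  pos 7: 11010 XOR 11001 = 00011
  pos 10: 11011 XOR 11001 = 00010
Remainder = 0010 (nonzero — an error is detected).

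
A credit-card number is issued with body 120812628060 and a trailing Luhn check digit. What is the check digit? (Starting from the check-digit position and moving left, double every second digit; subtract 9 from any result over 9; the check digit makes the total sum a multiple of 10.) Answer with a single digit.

Partial digits right→left: 0 6 0 8 2 6 2 1 8 0 2 1
Double every second digit counting from the check-digit position (so the 1st, 3rd, 5th, ... of the partial from the right).
  doubled (with −9 where >9): 0 0 4 4 7 4 → sum 19
  kept as-is: 6 8 6 1 0 1 → sum 22
Total = 19 + 22 = 41.
Check digit = (10 − (41 mod 10)) mod 10 = 9.

9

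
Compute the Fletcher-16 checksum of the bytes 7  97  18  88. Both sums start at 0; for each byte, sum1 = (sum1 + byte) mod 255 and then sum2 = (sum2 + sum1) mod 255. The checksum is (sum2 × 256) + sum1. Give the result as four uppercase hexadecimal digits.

Running sums (mod 255):
  after byte 0 (7): sum1=7, sum2=7
  after byte 1 (97): sum1=104, sum2=111
  after byte 2 (18): sum1=122, sum2=233
  after byte 3 (88): sum1=210, sum2=188
Checksum = sum2·256 + sum1 = 188·256 + 210 = 48338 = 0xBCD2.

BCD2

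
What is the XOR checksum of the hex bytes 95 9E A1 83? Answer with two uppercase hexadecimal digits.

XOR the bytes together:
  start with 0x95
  0x95 ⊕ 0x9E = 0x0B
  0x0B ⊕ 0xA1 = 0xAA
  0xAA ⊕ 0x83 = 0x29

29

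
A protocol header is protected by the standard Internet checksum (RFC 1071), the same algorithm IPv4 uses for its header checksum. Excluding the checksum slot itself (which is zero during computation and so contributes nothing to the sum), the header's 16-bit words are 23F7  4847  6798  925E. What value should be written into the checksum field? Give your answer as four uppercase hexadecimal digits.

99CA

One's-complement addition (fold any carry out of bit 15 back into bit 0):
  0x23F7 + 0x4847 = 0x06C3E
  0x6C3E + 0x6798 = 0x0D3D6
  0xD3D6 + 0x925E = 0x16634 → wrap carry → 0x6635
One's-complement sum = 0x6635.
Checksum = ~0x6635 & 0xFFFF = 0x99CA.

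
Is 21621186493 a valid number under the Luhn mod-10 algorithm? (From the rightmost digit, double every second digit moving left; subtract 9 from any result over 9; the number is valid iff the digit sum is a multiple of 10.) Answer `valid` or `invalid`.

From the right, keep odd positions and double even positions (subtract 9 from any doubled value over 9):
  doubled (positions 2,4,...): 9 3 2 4 2 → sum 20
  kept (positions 1,3,...): 3 4 8 1 6 2 → sum 24
Total = 44.
44 mod 10 = 4, so the number is invalid.

invalid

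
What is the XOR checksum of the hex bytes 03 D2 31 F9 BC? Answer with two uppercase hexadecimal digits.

A5

XOR the bytes together:
  start with 0x03
  0x03 ⊕ 0xD2 = 0xD1
  0xD1 ⊕ 0x31 = 0xE0
  0xE0 ⊕ 0xF9 = 0x19
  0x19 ⊕ 0xBC = 0xA5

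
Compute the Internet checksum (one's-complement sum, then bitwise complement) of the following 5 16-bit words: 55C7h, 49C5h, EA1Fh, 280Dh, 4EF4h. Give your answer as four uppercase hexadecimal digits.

One's-complement addition (fold any carry out of bit 15 back into bit 0):
  0x55C7 + 0x49C5 = 0x09F8C
  0x9F8C + 0xEA1F = 0x189AB → wrap carry → 0x89AC
  0x89AC + 0x280D = 0x0B1B9
  0xB1B9 + 0x4EF4 = 0x100AD → wrap carry → 0x00AE
One's-complement sum = 0x00AE.
Checksum = ~0x00AE & 0xFFFF = 0xFF51.

FF51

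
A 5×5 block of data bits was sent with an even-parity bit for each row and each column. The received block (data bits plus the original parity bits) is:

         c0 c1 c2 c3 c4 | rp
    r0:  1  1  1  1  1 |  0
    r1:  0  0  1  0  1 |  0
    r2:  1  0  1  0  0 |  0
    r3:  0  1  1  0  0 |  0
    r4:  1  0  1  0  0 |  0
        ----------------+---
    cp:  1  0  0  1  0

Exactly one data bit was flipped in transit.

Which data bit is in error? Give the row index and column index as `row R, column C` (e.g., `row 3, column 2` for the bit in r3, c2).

row 0, column 2

Recompute each row's even parity and compare to rp:
  r0: data parity 1, sent rp 0 → mismatch
  r1: data parity 0, sent rp 0 → ok
  r2: data parity 0, sent rp 0 → ok
  r3: data parity 0, sent rp 0 → ok
  r4: data parity 0, sent rp 0 → ok
Recompute each column's even parity and compare to cp:
  c0: data parity 1, sent cp 1 → ok
  c1: data parity 0, sent cp 0 → ok
  c2: data parity 1, sent cp 0 → mismatch
  c3: data parity 1, sent cp 1 → ok
  c4: data parity 0, sent cp 0 → ok
Exactly one row (r0) and one column (c2) fail → the flipped bit is at their intersection.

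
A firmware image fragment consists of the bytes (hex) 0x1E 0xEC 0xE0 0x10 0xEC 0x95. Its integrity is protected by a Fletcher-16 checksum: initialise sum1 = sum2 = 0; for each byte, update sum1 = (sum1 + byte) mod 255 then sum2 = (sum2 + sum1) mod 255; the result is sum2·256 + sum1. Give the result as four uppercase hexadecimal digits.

787E

Running sums (mod 255):
  after byte 0 (0x1E): sum1=30, sum2=30
  after byte 1 (0xEC): sum1=11, sum2=41
  after byte 2 (0xE0): sum1=235, sum2=21
  after byte 3 (0x10): sum1=251, sum2=17
  after byte 4 (0xEC): sum1=232, sum2=249
  after byte 5 (0x95): sum1=126, sum2=120
Checksum = sum2·256 + sum1 = 120·256 + 126 = 30846 = 0x787E.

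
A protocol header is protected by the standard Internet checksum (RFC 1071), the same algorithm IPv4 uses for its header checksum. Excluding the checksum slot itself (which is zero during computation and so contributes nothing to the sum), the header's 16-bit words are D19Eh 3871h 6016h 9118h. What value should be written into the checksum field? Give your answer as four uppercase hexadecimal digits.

One's-complement addition (fold any carry out of bit 15 back into bit 0):
  0xD19E + 0x3871 = 0x10A0F → wrap carry → 0x0A10
  0x0A10 + 0x6016 = 0x06A26
  0x6A26 + 0x9118 = 0x0FB3E
One's-complement sum = 0xFB3E.
Checksum = ~0xFB3E & 0xFFFF = 0x04C1.

04C1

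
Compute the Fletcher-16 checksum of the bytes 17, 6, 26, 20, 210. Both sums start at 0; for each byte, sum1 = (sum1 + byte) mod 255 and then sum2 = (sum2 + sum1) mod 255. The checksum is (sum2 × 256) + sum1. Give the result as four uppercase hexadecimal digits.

B618

Running sums (mod 255):
  after byte 0 (17): sum1=17, sum2=17
  after byte 1 (6): sum1=23, sum2=40
  after byte 2 (26): sum1=49, sum2=89
  after byte 3 (20): sum1=69, sum2=158
  after byte 4 (210): sum1=24, sum2=182
Checksum = sum2·256 + sum1 = 182·256 + 24 = 46616 = 0xB618.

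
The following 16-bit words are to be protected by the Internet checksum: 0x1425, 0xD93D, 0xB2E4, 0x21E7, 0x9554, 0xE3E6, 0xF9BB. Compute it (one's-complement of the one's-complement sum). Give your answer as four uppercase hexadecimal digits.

CAD9

One's-complement addition (fold any carry out of bit 15 back into bit 0):
  0x1425 + 0xD93D = 0x0ED62
  0xED62 + 0xB2E4 = 0x1A046 → wrap carry → 0xA047
  0xA047 + 0x21E7 = 0x0C22E
  0xC22E + 0x9554 = 0x15782 → wrap carry → 0x5783
  0x5783 + 0xE3E6 = 0x13B69 → wrap carry → 0x3B6A
  0x3B6A + 0xF9BB = 0x13525 → wrap carry → 0x3526
One's-complement sum = 0x3526.
Checksum = ~0x3526 & 0xFFFF = 0xCAD9.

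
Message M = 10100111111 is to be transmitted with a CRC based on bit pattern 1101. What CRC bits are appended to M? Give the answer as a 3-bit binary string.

101

Append 3 zeros: 10100111111000. Divide by 1101 (XOR where the leading bit is 1):
  pos 0: 1010 XOR 1101 = 0111
  pos 1: 1110 XOR 1101 = 0011
  pos 3: 1111 XOR 1101 = 0010
  pos 5: 1011 XOR 1101 = 0110
  pos 6: 1101 XOR 1101 = 0000
  pos 10: 1000 XOR 1101 = 0101
Remainder (last 3 bits) = 101. This is the CRC / FCS.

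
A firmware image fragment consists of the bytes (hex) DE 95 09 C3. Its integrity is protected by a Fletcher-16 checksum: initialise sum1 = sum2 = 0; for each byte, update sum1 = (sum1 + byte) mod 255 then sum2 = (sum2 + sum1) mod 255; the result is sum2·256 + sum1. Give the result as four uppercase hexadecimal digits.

1241

Running sums (mod 255):
  after byte 0 (DE): sum1=222, sum2=222
  after byte 1 (95): sum1=116, sum2=83
  after byte 2 (09): sum1=125, sum2=208
  after byte 3 (C3): sum1=65, sum2=18
Checksum = sum2·256 + sum1 = 18·256 + 65 = 4673 = 0x1241.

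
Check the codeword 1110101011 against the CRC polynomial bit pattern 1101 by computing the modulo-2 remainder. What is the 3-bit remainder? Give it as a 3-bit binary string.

Modulo-2 division of 1110101011 by 1101:
  pos 0: 1110 XOR 1101 = 0011
  pos 2: 1110 XOR 1101 = 0011
  pos 4: 1110 XOR 1101 = 0011
  pos 6: 1111 XOR 1101 = 0010
Remainder = 010 (nonzero — an error is detected).

010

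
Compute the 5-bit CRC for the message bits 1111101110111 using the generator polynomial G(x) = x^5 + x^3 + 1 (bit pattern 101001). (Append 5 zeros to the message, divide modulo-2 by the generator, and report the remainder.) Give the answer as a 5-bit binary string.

Append 5 zeros: 111110111011100000. Divide by 101001 (XOR where the leading bit is 1):
  pos 0: 111110 XOR 101001 = 010111
  pos 1: 101111 XOR 101001 = 000110
  pos 4: 110110 XOR 101001 = 011111
  pos 5: 111111 XOR 101001 = 010110
  pos 6: 101101 XOR 101001 = 000100
  pos 9: 100100 XOR 101001 = 001101
  pos 11: 110100 XOR 101001 = 011101
  pos 12: 111010 XOR 101001 = 010011
Remainder (last 5 bits) = 10011. This is the CRC / FCS.

10011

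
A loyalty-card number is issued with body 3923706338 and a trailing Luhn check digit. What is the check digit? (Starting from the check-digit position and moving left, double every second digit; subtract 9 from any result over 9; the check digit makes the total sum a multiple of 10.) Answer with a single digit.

1

Partial digits right→left: 8 3 3 6 0 7 3 2 9 3
Double every second digit counting from the check-digit position (so the 1st, 3rd, 5th, ... of the partial from the right).
  doubled (with −9 where >9): 7 6 0 6 9 → sum 28
  kept as-is: 3 6 7 2 3 → sum 21
Total = 28 + 21 = 49.
Check digit = (10 − (49 mod 10)) mod 10 = 1.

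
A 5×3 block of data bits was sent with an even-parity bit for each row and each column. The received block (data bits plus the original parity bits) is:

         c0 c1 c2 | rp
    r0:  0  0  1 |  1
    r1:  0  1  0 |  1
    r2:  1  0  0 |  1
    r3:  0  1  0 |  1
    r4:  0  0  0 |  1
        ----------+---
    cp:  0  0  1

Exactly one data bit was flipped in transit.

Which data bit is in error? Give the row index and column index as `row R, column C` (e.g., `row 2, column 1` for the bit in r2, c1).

Recompute each row's even parity and compare to rp:
  r0: data parity 1, sent rp 1 → ok
  r1: data parity 1, sent rp 1 → ok
  r2: data parity 1, sent rp 1 → ok
  r3: data parity 1, sent rp 1 → ok
  r4: data parity 0, sent rp 1 → mismatch
Recompute each column's even parity and compare to cp:
  c0: data parity 1, sent cp 0 → mismatch
  c1: data parity 0, sent cp 0 → ok
  c2: data parity 1, sent cp 1 → ok
Exactly one row (r4) and one column (c0) fail → the flipped bit is at their intersection.

row 4, column 0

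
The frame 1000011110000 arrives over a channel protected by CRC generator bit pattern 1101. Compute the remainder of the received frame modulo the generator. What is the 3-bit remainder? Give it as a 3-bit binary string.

Modulo-2 division of 1000011110000 by 1101:
  pos 0: 1000 XOR 1101 = 0101
  pos 1: 1010 XOR 1101 = 0111
  pos 2: 1111 XOR 1101 = 0010
  pos 4: 1011 XOR 1101 = 0110
  pos 5: 1101 XOR 1101 = 0000
Remainder = 000 (zero — the frame passes the CRC check).

000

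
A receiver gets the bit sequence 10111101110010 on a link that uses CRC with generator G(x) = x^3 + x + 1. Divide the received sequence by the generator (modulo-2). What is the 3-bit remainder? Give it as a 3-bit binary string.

Modulo-2 division of 10111101110010 by 1011:
  pos 0: 1011 XOR 1011 = 0000
  pos 4: 1101 XOR 1011 = 0110
  pos 5: 1101 XOR 1011 = 0110
  pos 6: 1101 XOR 1011 = 0110
  pos 7: 1100 XOR 1011 = 0111
  pos 8: 1110 XOR 1011 = 0101
  pos 9: 1011 XOR 1011 = 0000
Remainder = 000 (zero — the frame passes the CRC check).

000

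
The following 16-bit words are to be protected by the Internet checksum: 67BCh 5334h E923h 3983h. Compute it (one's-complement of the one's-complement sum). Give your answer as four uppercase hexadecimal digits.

2268

One's-complement addition (fold any carry out of bit 15 back into bit 0):
  0x67BC + 0x5334 = 0x0BAF0
  0xBAF0 + 0xE923 = 0x1A413 → wrap carry → 0xA414
  0xA414 + 0x3983 = 0x0DD97
One's-complement sum = 0xDD97.
Checksum = ~0xDD97 & 0xFFFF = 0x2268.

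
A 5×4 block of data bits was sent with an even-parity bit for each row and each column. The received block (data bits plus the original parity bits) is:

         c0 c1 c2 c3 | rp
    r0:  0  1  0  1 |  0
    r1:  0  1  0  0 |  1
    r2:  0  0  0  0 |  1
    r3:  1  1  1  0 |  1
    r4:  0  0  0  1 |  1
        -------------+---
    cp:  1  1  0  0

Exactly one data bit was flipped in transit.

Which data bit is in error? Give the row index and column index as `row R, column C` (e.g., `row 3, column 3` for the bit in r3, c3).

row 2, column 2

Recompute each row's even parity and compare to rp:
  r0: data parity 0, sent rp 0 → ok
  r1: data parity 1, sent rp 1 → ok
  r2: data parity 0, sent rp 1 → mismatch
  r3: data parity 1, sent rp 1 → ok
  r4: data parity 1, sent rp 1 → ok
Recompute each column's even parity and compare to cp:
  c0: data parity 1, sent cp 1 → ok
  c1: data parity 1, sent cp 1 → ok
  c2: data parity 1, sent cp 0 → mismatch
  c3: data parity 0, sent cp 0 → ok
Exactly one row (r2) and one column (c2) fail → the flipped bit is at their intersection.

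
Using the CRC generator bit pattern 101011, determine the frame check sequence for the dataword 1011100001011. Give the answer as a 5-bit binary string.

11100

Append 5 zeros: 101110000101100000. Divide by 101011 (XOR where the leading bit is 1):
  pos 0: 101110 XOR 101011 = 000101
  pos 3: 101000 XOR 101011 = 000011
  pos 7: 111011 XOR 101011 = 010000
  pos 8: 100000 XOR 101011 = 001011
  pos 10: 101100 XOR 101011 = 000111
Remainder (last 5 bits) = 11100. This is the CRC / FCS.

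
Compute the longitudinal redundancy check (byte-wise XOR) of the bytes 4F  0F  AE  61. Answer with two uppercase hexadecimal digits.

8F

XOR the bytes together:
  start with 0x4F
  0x4F ⊕ 0x0F = 0x40
  0x40 ⊕ 0xAE = 0xEE
  0xEE ⊕ 0x61 = 0x8F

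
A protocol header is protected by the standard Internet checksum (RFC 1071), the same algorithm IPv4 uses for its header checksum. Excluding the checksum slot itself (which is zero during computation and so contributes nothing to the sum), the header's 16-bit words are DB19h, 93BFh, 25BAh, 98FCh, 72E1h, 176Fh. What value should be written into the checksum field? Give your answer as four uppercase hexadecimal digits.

481F

One's-complement addition (fold any carry out of bit 15 back into bit 0):
  0xDB19 + 0x93BF = 0x16ED8 → wrap carry → 0x6ED9
  0x6ED9 + 0x25BA = 0x09493
  0x9493 + 0x98FC = 0x12D8F → wrap carry → 0x2D90
  0x2D90 + 0x72E1 = 0x0A071
  0xA071 + 0x176F = 0x0B7E0
One's-complement sum = 0xB7E0.
Checksum = ~0xB7E0 & 0xFFFF = 0x481F.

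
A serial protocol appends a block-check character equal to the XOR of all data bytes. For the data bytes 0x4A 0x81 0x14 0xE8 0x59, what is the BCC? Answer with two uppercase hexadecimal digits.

XOR the bytes together:
  start with 0x4A
  0x4A ⊕ 0x81 = 0xCB
  0xCB ⊕ 0x14 = 0xDF
  0xDF ⊕ 0xE8 = 0x37
  0x37 ⊕ 0x59 = 0x6E

6E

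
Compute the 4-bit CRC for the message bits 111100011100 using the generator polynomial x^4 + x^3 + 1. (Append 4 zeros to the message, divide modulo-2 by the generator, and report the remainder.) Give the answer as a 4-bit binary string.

1110

Append 4 zeros: 1111000111000000. Divide by 11001 (XOR where the leading bit is 1):
  pos 0: 11110 XOR 11001 = 00111
  pos 2: 11100 XOR 11001 = 00101
  pos 4: 10111 XOR 11001 = 01110
  pos 5: 11101 XOR 11001 = 00100
  pos 7: 10000 XOR 11001 = 01001
  pos 8: 10010 XOR 11001 = 01011
  pos 9: 10110 XOR 11001 = 01111
  pos 10: 11110 XOR 11001 = 00111
Remainder (last 4 bits) = 1110. This is the CRC / FCS.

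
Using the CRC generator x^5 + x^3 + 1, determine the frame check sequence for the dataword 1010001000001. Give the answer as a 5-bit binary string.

Append 5 zeros: 101000100000100000. Divide by 101001 (XOR where the leading bit is 1):
  pos 0: 101000 XOR 101001 = 000001
  pos 5: 110000 XOR 101001 = 011001
  pos 6: 110010 XOR 101001 = 011011
  pos 7: 110111 XOR 101001 = 011110
  pos 8: 111100 XOR 101001 = 010101
  pos 9: 101010 XOR 101001 = 000011
Remainder (last 5 bits) = 11000. This is the CRC / FCS.

11000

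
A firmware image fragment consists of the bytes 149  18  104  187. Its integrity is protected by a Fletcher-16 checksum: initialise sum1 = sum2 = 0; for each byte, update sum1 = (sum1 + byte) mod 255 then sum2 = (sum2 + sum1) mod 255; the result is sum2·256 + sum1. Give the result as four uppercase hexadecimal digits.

19CB

Running sums (mod 255):
  after byte 0 (149): sum1=149, sum2=149
  after byte 1 (18): sum1=167, sum2=61
  after byte 2 (104): sum1=16, sum2=77
  after byte 3 (187): sum1=203, sum2=25
Checksum = sum2·256 + sum1 = 25·256 + 203 = 6603 = 0x19CB.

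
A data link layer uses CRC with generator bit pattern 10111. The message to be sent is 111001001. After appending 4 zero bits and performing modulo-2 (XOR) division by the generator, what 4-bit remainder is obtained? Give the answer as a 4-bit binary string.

0111

Append 4 zeros: 1110010010000. Divide by 10111 (XOR where the leading bit is 1):
  pos 0: 11100 XOR 10111 = 01011
  pos 1: 10111 XOR 10111 = 00000
  pos 8: 10000 XOR 10111 = 00111
Remainder (last 4 bits) = 0111. This is the CRC / FCS.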